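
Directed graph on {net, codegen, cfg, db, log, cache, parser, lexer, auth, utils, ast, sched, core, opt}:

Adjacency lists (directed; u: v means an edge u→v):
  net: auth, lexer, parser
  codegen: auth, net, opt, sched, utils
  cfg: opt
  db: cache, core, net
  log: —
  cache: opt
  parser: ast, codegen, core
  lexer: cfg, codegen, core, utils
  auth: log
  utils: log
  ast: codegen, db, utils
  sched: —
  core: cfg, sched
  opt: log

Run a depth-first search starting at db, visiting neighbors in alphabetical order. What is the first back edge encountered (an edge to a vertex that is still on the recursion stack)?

codegen→net

DFS from db (visiting neighbors in alphabetical order); mark gray on enter, black on exit:
db gray
  cache gray
    opt gray
      log gray
      log black
    opt black
  cache black
  core gray
    cfg gray
      cfg→opt: opt black — skip
    cfg black
    sched gray
    sched black
  core black
  net gray
    auth gray
      auth→log: log black — skip
    auth black
    lexer gray
      lexer→cfg: cfg black — skip
      codegen gray
        codegen→auth: auth black — skip
        codegen→net: net is gray → back edge
First back edge: codegen → net.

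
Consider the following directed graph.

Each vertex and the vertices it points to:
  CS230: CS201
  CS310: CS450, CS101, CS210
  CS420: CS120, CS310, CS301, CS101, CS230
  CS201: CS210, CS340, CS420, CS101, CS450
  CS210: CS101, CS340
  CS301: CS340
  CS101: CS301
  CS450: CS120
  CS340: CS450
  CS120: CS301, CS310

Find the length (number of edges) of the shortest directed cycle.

For each vertex v, BFS finds the shortest path from v back to v.
The shortest such closed walk is CS420 → CS230 → CS201 → CS420, length 3.

3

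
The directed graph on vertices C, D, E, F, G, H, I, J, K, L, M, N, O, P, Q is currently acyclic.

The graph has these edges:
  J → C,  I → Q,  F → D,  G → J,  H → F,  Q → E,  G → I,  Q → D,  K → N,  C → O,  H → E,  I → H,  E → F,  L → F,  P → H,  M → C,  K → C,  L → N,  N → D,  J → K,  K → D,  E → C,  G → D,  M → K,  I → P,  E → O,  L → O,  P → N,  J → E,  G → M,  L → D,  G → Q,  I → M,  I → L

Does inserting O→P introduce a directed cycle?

Adding O→P creates a cycle iff P can already reach O.
Path from P: P → H → E → O.
So P → … → O → P is a cycle.

Yes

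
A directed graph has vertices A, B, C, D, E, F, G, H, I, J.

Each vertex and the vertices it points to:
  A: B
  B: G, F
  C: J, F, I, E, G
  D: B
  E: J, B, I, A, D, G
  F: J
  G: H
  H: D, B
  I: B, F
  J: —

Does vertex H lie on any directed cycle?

Yes

H is on a cycle iff H can reach itself via ≥1 edge.
H → B → G → H — yes.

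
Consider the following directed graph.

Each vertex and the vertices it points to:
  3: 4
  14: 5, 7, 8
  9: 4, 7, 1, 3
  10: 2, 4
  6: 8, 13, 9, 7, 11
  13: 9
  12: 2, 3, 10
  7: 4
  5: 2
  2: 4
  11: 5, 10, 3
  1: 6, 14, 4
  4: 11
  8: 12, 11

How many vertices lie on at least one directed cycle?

10

A vertex is on a directed cycle iff it belongs to a strongly connected component of size ≥ 2 (or has a self-loop).
The vertices on cycles are {1, 2, 3, 4, 5, 6, 9, 10, 11, 13} — 10 in total.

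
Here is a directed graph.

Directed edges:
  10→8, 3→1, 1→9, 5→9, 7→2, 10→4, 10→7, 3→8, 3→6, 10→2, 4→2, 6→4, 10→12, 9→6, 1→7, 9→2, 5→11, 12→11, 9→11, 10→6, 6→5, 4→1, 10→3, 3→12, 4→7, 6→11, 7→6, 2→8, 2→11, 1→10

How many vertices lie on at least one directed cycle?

8

A vertex is on a directed cycle iff it belongs to a strongly connected component of size ≥ 2 (or has a self-loop).
The vertices on cycles are {1, 3, 4, 5, 6, 7, 9, 10} — 8 in total.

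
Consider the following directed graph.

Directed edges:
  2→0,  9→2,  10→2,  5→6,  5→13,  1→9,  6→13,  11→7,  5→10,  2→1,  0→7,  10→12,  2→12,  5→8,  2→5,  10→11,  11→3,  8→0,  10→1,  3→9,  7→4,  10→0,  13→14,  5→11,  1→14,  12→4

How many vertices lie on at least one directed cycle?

7

A vertex is on a directed cycle iff it belongs to a strongly connected component of size ≥ 2 (or has a self-loop).
The vertices on cycles are {1, 2, 3, 5, 9, 10, 11} — 7 in total.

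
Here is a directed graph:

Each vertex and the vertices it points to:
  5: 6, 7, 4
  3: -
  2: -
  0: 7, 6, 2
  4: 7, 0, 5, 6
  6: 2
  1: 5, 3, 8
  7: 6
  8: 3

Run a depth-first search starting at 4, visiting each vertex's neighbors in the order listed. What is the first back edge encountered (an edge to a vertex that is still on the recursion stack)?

DFS from 4 (visiting each vertex's neighbors in the order listed); mark gray on enter, black on exit:
4 gray
  7 gray
    6 gray
      2 gray
      2 black
    6 black
  7 black
  0 gray
    0→7: 7 black — skip
    0→6: 6 black — skip
    0→2: 2 black — skip
  0 black
  5 gray
    5→6: 6 black — skip
    5→7: 7 black — skip
    5→4: 4 is gray → back edge
First back edge: 5 → 4.

5->4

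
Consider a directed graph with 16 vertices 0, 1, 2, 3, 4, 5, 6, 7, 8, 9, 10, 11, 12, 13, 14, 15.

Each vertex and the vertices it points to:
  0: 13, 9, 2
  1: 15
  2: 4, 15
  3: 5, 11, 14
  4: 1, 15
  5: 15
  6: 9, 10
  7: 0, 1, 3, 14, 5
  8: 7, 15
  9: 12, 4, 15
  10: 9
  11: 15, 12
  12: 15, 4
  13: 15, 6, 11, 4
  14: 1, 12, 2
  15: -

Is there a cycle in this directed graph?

No

DFS with white/gray/black marking, starting from 14:
14 gray
  1 gray
    15 gray
    15 black
  1 black
  12 gray
    12→15: 15 black — skip
    4 gray
      4→1: 1 black — skip
      4→15: 15 black — skip
    4 black
  12 black
  2 gray
    2→4: 4 black — skip
    2→15: 15 black — skip
  2 black
14 black
0 gray
  13 gray
    13→15: 15 black — skip
    6 gray
      9 gray
        9→12: 12 black — skip
        9→4: 4 black — skip
        9→15: 15 black — skip
      9 black
      10 gray
        10→9: 9 black — skip
      10 black
    6 black
    11 gray
      11→15: 15 black — skip
      11→12: 12 black — skip
    11 black
    13→4: 4 black — skip
  13 black
  0→9: 9 black — skip
  0→2: 2 black — skip
0 black
3 gray
  5 gray
    5→15: 15 black — skip
  5 black
  3→11: 11 black — skip
  3→14: 14 black — skip
3 black
7 gray
  7→0: 0 black — skip
  7→1: 1 black — skip
  7→3: 3 black — skip
  7→14: 14 black — skip
  7→5: 5 black — skip
7 black
8 gray
  8→7: 7 black — skip
  8→15: 15 black — skip
8 black
Every edge goes to a white or black vertex — no back edge, so the graph is acyclic.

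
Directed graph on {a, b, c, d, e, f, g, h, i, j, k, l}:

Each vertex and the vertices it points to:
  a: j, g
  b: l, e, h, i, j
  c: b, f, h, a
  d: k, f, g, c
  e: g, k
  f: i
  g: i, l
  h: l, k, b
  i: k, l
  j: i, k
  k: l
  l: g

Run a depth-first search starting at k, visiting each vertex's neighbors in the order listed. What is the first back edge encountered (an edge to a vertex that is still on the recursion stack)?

DFS from k (visiting each vertex's neighbors in the order listed); mark gray on enter, black on exit:
k gray
  l gray
    g gray
      i gray
        i→k: k is gray → back edge
First back edge: i → k.

i->k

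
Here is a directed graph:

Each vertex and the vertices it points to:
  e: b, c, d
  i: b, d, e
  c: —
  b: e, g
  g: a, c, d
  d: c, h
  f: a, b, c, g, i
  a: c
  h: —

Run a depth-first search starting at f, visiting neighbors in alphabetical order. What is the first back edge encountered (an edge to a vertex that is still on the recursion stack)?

e→b

DFS from f (visiting neighbors in alphabetical order); mark gray on enter, black on exit:
f gray
  a gray
    c gray
    c black
  a black
  b gray
    e gray
      e→b: b is gray → back edge
First back edge: e → b.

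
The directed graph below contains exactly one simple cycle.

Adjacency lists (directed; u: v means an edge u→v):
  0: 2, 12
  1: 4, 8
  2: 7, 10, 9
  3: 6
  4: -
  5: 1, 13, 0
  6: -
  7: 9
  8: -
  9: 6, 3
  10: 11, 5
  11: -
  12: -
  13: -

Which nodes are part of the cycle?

DFS with gray/black marking from 10:
10 gray
  11 gray
  11 black
  5 gray
    1 gray
      4 gray
      4 black
      8 gray
      8 black
    1 black
    13 gray
    13 black
    0 gray
      2 gray
        7 gray
          9 gray
            6 gray
            6 black
            3 gray
              3→6: 6 black — skip
            3 black
          9 black
        7 black
        2→10: 10 is gray → back edge
Back edge closes the cycle 10 → 5 → 0 → 2 → 10; its vertices are {0, 2, 5, 10}.

0, 2, 5, 10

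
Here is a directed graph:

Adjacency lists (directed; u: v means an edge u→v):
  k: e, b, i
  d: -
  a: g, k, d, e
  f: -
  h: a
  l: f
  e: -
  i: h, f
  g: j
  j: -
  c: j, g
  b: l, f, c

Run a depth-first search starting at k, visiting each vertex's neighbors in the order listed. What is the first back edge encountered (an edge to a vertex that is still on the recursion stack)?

DFS from k (visiting each vertex's neighbors in the order listed); mark gray on enter, black on exit:
k gray
  e gray
  e black
  b gray
    l gray
      f gray
      f black
    l black
    b→f: f black — skip
    c gray
      j gray
      j black
      g gray
        g→j: j black — skip
      g black
    c black
  b black
  i gray
    h gray
      a gray
        a→g: g black — skip
        a→k: k is gray → back edge
First back edge: a → k.

a->k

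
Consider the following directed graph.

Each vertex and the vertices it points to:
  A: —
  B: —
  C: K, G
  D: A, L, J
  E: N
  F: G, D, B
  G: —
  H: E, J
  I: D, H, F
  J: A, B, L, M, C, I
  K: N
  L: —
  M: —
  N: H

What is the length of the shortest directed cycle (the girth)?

3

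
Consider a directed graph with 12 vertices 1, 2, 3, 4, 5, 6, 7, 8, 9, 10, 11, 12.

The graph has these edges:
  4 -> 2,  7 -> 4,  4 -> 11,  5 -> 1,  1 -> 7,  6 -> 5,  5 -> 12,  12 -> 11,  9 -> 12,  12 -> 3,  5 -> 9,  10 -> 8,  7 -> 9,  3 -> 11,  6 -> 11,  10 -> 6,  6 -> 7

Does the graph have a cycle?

No

DFS with white/gray/black marking, starting from 10:
10 gray
  8 gray
  8 black
  6 gray
    5 gray
      1 gray
        7 gray
          4 gray
            2 gray
            2 black
            11 gray
            11 black
          4 black
          9 gray
            12 gray
              12→11: 11 black — skip
              3 gray
                3→11: 11 black — skip
              3 black
            12 black
          9 black
        7 black
      1 black
      5→12: 12 black — skip
      5→9: 9 black — skip
    5 black
    6→7: 7 black — skip
    6→11: 11 black — skip
  6 black
10 black
Every edge goes to a white or black vertex — no back edge, so the graph is acyclic.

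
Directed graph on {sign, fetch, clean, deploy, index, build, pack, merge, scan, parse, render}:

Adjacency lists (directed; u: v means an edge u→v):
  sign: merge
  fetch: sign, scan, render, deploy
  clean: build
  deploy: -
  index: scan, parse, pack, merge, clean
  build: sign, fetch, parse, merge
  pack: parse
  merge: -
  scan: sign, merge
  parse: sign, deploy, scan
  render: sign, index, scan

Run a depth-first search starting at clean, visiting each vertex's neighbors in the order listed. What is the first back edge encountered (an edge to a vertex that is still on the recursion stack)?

index→clean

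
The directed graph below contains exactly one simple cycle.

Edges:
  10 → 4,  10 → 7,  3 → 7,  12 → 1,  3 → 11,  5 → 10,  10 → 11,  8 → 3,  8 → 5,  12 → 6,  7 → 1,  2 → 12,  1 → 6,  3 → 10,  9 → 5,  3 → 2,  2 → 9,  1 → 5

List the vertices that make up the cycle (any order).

DFS with gray/black marking from 10:
10 gray
  7 gray
    1 gray
      6 gray
      6 black
      5 gray
        5→10: 10 is gray → back edge
Back edge closes the cycle 10 → 7 → 1 → 5 → 10; its vertices are {1, 5, 7, 10}.

1, 5, 7, 10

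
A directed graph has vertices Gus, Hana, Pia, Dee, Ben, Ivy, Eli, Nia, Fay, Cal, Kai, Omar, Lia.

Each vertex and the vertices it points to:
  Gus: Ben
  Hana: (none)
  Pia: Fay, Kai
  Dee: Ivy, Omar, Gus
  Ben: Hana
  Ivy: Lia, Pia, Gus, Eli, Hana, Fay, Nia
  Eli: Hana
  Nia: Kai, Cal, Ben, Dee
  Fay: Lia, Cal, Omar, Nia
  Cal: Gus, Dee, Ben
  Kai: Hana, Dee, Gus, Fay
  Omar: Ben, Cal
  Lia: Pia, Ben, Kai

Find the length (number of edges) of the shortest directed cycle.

For each vertex v, BFS finds the shortest path from v back to v.
The shortest such closed walk is Ivy → Nia → Dee → Ivy, length 3.

3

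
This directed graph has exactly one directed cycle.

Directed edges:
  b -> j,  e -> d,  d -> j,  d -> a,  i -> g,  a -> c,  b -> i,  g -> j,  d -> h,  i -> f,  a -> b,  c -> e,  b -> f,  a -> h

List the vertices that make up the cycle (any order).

a, c, d, e

DFS with gray/black marking from d:
d gray
  h gray
  h black
  a gray
    c gray
      e gray
        e→d: d is gray → back edge
Back edge closes the cycle d → a → c → e → d; its vertices are {a, c, d, e}.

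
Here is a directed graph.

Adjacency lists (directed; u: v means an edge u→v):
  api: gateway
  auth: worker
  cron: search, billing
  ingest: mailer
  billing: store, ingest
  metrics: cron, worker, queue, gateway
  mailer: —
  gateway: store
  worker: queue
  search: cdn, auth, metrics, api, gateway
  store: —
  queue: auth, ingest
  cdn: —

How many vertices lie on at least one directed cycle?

A vertex is on a directed cycle iff it belongs to a strongly connected component of size ≥ 2 (or has a self-loop).
The vertices on cycles are {auth, cron, queue, search, worker, metrics} — 6 in total.

6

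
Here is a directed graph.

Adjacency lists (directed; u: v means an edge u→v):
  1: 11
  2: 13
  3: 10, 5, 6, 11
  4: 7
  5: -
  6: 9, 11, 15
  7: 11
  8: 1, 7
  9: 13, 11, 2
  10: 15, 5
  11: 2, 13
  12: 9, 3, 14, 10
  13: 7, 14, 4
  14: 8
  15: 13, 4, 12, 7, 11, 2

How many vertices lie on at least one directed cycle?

13

A vertex is on a directed cycle iff it belongs to a strongly connected component of size ≥ 2 (or has a self-loop).
The vertices on cycles are {1, 2, 3, 4, 6, 7, 8, 10, 11, 12, 13, 14, 15} — 13 in total.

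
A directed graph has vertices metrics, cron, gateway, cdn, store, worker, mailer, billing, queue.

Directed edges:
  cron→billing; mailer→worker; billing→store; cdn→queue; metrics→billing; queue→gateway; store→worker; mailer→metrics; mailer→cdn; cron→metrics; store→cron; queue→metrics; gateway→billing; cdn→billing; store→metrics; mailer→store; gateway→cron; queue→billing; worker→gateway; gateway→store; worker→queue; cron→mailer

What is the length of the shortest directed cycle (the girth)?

For each vertex v, BFS finds the shortest path from v back to v.
The shortest such closed walk is mailer → store → cron → mailer, length 3.

3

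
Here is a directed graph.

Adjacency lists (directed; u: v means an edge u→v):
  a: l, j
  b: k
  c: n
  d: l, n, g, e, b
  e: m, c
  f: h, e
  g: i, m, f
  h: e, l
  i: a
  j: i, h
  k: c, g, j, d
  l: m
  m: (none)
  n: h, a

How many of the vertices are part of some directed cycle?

10

A vertex is on a directed cycle iff it belongs to a strongly connected component of size ≥ 2 (or has a self-loop).
The vertices on cycles are {a, b, c, d, e, h, i, j, k, n} — 10 in total.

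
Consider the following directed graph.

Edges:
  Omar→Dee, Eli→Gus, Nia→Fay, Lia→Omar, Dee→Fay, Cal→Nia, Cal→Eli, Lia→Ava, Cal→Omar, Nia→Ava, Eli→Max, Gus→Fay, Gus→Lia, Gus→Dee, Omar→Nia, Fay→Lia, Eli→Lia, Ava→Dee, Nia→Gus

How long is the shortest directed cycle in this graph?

4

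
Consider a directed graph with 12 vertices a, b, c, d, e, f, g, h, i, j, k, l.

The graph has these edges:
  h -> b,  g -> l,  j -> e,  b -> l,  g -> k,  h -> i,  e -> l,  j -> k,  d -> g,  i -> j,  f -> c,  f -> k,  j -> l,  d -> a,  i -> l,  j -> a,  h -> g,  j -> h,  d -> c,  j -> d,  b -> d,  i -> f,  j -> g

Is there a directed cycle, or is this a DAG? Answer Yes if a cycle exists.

Yes

DFS with white/gray/black marking, starting from k:
k gray
k black
a gray
a black
b gray
  l gray
  l black
  d gray
    d→a: a black — skip
    c gray
    c black
    g gray
      g→k: k black — skip
      g→l: l black — skip
    g black
  d black
b black
e gray
  e→l: l black — skip
e black
f gray
  f→c: c black — skip
  f→k: k black — skip
f black
h gray
  i gray
    i→l: l black — skip
    j gray
      j→a: a black — skip
      j→h: h is gray → back edge
Back edge found, so a cycle exists: h → i → j → h.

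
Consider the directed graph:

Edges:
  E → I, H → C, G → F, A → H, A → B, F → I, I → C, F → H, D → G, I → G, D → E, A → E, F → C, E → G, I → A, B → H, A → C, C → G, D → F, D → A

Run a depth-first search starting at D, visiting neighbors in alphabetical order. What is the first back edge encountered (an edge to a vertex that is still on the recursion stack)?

F->C

DFS from D (visiting neighbors in alphabetical order); mark gray on enter, black on exit:
D gray
  A gray
    B gray
      H gray
        C gray
          G gray
            F gray
              F→C: C is gray → back edge
First back edge: F → C.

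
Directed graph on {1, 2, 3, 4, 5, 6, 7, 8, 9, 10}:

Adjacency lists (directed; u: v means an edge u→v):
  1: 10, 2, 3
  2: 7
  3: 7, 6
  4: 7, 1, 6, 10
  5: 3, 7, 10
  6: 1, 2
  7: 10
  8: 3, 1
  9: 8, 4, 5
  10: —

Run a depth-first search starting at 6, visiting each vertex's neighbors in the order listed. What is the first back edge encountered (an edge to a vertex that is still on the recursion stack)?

DFS from 6 (visiting each vertex's neighbors in the order listed); mark gray on enter, black on exit:
6 gray
  1 gray
    10 gray
    10 black
    2 gray
      7 gray
        7→10: 10 black — skip
      7 black
    2 black
    3 gray
      3→7: 7 black — skip
      3→6: 6 is gray → back edge
First back edge: 3 → 6.

3→6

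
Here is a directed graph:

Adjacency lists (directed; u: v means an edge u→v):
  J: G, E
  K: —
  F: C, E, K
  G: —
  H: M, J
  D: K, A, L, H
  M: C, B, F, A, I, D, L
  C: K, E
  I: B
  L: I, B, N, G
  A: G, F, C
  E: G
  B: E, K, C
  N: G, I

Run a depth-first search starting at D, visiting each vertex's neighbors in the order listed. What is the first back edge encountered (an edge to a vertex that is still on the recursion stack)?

M->D

DFS from D (visiting each vertex's neighbors in the order listed); mark gray on enter, black on exit:
D gray
  K gray
  K black
  A gray
    G gray
    G black
    F gray
      C gray
        C→K: K black — skip
        E gray
          E→G: G black — skip
        E black
      C black
      F→E: E black — skip
      F→K: K black — skip
    F black
    A→C: C black — skip
  A black
  L gray
    I gray
      B gray
        B→E: E black — skip
        B→K: K black — skip
        B→C: C black — skip
      B black
    I black
    L→B: B black — skip
    N gray
      N→G: G black — skip
      N→I: I black — skip
    N black
    L→G: G black — skip
  L black
  H gray
    M gray
      M→C: C black — skip
      M→B: B black — skip
      M→F: F black — skip
      M→A: A black — skip
      M→I: I black — skip
      M→D: D is gray → back edge
First back edge: M → D.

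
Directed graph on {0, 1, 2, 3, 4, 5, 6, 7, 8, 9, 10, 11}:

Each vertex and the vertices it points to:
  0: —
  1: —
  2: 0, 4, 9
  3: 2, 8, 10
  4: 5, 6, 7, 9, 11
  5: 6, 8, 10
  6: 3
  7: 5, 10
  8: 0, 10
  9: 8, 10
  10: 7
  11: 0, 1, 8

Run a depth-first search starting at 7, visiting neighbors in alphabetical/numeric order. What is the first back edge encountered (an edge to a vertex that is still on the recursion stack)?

DFS from 7 (visiting neighbors in alphabetical/numeric order); mark gray on enter, black on exit:
7 gray
  5 gray
    6 gray
      3 gray
        2 gray
          0 gray
          0 black
          4 gray
            4→5: 5 is gray → back edge
First back edge: 4 → 5.

4→5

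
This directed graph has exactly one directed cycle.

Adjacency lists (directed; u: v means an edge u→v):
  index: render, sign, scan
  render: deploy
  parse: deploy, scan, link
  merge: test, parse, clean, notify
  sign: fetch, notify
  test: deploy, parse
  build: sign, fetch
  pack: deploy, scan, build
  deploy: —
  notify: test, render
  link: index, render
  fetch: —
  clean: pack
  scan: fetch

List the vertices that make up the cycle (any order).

link, sign, test, index, parse, notify

DFS with gray/black marking from notify:
notify gray
  test gray
    deploy gray
    deploy black
    parse gray
      parse→deploy: deploy black — skip
      scan gray
        fetch gray
        fetch black
      scan black
      link gray
        index gray
          render gray
            render→deploy: deploy black — skip
          render black
          sign gray
            sign→fetch: fetch black — skip
            sign→notify: notify is gray → back edge
Back edge closes the cycle notify → test → parse → link → index → sign → notify; its vertices are {link, sign, test, index, parse, notify}.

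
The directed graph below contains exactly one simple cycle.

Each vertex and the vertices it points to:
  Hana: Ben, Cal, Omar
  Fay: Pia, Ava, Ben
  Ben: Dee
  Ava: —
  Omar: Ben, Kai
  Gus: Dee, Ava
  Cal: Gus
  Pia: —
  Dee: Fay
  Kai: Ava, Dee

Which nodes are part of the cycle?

DFS with gray/black marking from Ben:
Ben gray
  Dee gray
    Fay gray
      Pia gray
      Pia black
      Ava gray
      Ava black
      Fay→Ben: Ben is gray → back edge
Back edge closes the cycle Ben → Dee → Fay → Ben; its vertices are {Ben, Dee, Fay}.

Ben, Dee, Fay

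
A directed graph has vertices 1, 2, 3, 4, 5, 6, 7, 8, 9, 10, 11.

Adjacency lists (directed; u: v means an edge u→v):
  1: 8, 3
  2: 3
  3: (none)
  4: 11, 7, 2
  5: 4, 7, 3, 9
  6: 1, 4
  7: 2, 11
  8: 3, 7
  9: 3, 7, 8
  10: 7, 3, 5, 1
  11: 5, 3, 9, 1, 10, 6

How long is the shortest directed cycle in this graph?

3

For each vertex v, BFS finds the shortest path from v back to v.
The shortest such closed walk is 11 → 5 → 4 → 11, length 3.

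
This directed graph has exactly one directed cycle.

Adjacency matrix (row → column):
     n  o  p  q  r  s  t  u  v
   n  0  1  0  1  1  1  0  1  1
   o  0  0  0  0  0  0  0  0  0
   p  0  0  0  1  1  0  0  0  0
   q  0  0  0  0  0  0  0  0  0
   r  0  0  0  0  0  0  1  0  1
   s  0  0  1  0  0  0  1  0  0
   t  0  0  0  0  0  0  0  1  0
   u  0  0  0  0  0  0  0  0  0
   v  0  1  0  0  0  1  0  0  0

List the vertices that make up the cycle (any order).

DFS with gray/black marking from s:
s gray
  p gray
    r gray
      v gray
        o gray
        o black
        v→s: s is gray → back edge
Back edge closes the cycle s → p → r → v → s; its vertices are {p, r, s, v}.

p, r, s, v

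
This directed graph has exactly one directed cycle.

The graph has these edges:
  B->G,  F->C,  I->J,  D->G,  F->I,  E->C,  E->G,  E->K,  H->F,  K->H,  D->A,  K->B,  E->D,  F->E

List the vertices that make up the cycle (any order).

E, F, H, K

DFS with gray/black marking from K:
K gray
  H gray
    F gray
      I gray
        J gray
        J black
      I black
      E gray
        C gray
        C black
        G gray
        G black
        D gray
          A gray
          A black
          D→G: G black — skip
        D black
        E→K: K is gray → back edge
Back edge closes the cycle K → H → F → E → K; its vertices are {E, F, H, K}.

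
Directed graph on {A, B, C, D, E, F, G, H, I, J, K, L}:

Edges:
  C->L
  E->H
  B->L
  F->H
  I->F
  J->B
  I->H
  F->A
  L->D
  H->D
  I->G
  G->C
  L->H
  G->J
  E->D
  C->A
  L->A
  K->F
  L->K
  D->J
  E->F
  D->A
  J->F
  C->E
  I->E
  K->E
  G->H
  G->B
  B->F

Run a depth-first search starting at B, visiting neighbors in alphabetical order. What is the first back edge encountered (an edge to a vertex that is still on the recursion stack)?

J->B

DFS from B (visiting neighbors in alphabetical order); mark gray on enter, black on exit:
B gray
  F gray
    A gray
    A black
    H gray
      D gray
        D→A: A black — skip
        J gray
          J→B: B is gray → back edge
First back edge: J → B.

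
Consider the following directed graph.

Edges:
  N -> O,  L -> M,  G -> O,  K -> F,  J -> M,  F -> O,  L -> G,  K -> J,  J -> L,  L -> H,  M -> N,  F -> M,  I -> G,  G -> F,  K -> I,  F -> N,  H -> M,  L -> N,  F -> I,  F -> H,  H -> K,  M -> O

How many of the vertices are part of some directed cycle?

7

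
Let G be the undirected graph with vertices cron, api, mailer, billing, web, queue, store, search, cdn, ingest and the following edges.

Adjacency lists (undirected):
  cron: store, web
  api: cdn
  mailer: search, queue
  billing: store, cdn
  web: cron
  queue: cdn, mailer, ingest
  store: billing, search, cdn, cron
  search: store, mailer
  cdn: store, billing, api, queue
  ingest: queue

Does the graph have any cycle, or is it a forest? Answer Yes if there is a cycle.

Yes

DFS, tracking each vertex's parent; an edge to a visited non-parent vertex closes a cycle.
Start from billing:
visit billing (parent –)
  visit store (parent billing)
    store–billing: parent, skip
    visit search (parent store)
      search–store: parent, skip
      visit mailer (parent search)
        mailer–search: parent, skip
        visit queue (parent mailer)
          visit cdn (parent queue)
            cdn–store: store visited and ≠ parent → cycle
Cycle: store – search – mailer – queue – cdn – store.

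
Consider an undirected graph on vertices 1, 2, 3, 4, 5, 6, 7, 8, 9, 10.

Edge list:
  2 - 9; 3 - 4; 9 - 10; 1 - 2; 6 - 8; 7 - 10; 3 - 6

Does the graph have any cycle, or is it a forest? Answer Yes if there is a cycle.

No

DFS, tracking each vertex's parent; an edge to a visited non-parent vertex closes a cycle.
Start from 7:
visit 7 (parent –)
  visit 10 (parent 7)
    10–7: parent, skip
    visit 9 (parent 10)
      visit 2 (parent 9)
        2–9: parent, skip
        visit 1 (parent 2)
          1–2: parent, skip
      9–10: parent, skip
visit 3 (parent –)
  visit 6 (parent 3)
    6–3: parent, skip
    visit 8 (parent 6)
      8–6: parent, skip
  visit 4 (parent 3)
    4–3: parent, skip
visit 5 (parent –)
No non-parent visited neighbor found — the graph is a forest.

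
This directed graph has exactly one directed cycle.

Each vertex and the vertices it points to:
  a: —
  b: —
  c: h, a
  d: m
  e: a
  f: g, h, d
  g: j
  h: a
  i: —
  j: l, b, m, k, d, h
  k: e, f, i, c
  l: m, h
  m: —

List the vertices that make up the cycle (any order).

DFS with gray/black marking from j:
j gray
  l gray
    m gray
    m black
    h gray
      a gray
      a black
    h black
  l black
  b gray
  b black
  j→m: m black — skip
  k gray
    e gray
      e→a: a black — skip
    e black
    f gray
      g gray
        g→j: j is gray → back edge
Back edge closes the cycle j → k → f → g → j; its vertices are {f, g, j, k}.

f, g, j, k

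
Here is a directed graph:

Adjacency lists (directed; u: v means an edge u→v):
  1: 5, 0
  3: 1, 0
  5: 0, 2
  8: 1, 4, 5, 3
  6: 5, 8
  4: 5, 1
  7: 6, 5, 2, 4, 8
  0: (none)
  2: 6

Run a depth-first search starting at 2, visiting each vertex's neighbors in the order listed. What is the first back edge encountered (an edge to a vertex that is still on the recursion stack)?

5→2

DFS from 2 (visiting each vertex's neighbors in the order listed); mark gray on enter, black on exit:
2 gray
  6 gray
    5 gray
      0 gray
      0 black
      5→2: 2 is gray → back edge
First back edge: 5 → 2.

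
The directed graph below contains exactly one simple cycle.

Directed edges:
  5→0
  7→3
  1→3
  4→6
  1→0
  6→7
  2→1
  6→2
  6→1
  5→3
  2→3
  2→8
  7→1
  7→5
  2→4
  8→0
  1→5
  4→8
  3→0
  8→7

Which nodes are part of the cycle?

DFS with gray/black marking from 2:
2 gray
  1 gray
    3 gray
      0 gray
      0 black
    3 black
    1→0: 0 black — skip
    5 gray
      5→3: 3 black — skip
      5→0: 0 black — skip
    5 black
  1 black
  8 gray
    8→0: 0 black — skip
    7 gray
      7→5: 5 black — skip
      7→1: 1 black — skip
      7→3: 3 black — skip
    7 black
  8 black
  4 gray
    4→8: 8 black — skip
    6 gray
      6→2: 2 is gray → back edge
Back edge closes the cycle 2 → 4 → 6 → 2; its vertices are {2, 4, 6}.

2, 4, 6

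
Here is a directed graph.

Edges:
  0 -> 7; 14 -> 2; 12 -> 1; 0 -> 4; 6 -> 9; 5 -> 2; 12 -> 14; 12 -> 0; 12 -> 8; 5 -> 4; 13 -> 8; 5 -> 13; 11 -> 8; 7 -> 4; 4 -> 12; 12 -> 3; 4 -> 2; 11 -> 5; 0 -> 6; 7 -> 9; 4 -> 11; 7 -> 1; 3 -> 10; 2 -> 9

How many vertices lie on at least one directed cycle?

6

A vertex is on a directed cycle iff it belongs to a strongly connected component of size ≥ 2 (or has a self-loop).
The vertices on cycles are {0, 4, 5, 7, 11, 12} — 6 in total.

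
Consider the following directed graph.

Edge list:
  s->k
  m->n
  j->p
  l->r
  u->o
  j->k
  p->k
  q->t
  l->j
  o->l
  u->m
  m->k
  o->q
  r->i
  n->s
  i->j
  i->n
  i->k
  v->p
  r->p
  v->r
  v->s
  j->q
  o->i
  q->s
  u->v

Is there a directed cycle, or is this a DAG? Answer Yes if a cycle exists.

DFS with white/gray/black marking, starting from r:
r gray
  i gray
    k gray
    k black
    j gray
      p gray
        p→k: k black — skip
      p black
      q gray
        t gray
        t black
        s gray
          s→k: k black — skip
        s black
      q black
      j→k: k black — skip
    j black
    n gray
      n→s: s black — skip
    n black
  i black
  r→p: p black — skip
r black
o gray
  o→i: i black — skip
  o→q: q black — skip
  l gray
    l→r: r black — skip
    l→j: j black — skip
  l black
o black
u gray
  u→o: o black — skip
  m gray
    m→k: k black — skip
    m→n: n black — skip
  m black
  v gray
    v→s: s black — skip
    v→p: p black — skip
    v→r: r black — skip
  v black
u black
Every edge goes to a white or black vertex — no back edge, so the graph is acyclic.

No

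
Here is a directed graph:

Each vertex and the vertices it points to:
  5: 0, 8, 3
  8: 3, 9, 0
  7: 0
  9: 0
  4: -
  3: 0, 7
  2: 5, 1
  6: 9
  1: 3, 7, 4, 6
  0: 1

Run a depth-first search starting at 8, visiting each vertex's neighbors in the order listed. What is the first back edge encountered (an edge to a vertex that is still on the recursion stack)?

1->3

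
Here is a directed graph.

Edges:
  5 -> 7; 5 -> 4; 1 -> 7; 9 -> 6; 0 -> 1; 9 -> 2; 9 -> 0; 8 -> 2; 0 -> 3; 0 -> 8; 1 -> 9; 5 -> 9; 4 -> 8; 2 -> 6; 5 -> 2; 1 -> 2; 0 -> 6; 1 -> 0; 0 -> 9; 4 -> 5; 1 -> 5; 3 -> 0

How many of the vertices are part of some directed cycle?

A vertex is on a directed cycle iff it belongs to a strongly connected component of size ≥ 2 (or has a self-loop).
The vertices on cycles are {0, 1, 3, 4, 5, 9} — 6 in total.

6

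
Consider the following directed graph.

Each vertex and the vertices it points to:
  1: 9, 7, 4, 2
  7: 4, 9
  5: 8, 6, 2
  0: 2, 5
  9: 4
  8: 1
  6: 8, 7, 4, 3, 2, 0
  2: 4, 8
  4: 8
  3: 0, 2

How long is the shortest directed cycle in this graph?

For each vertex v, BFS finds the shortest path from v back to v.
The shortest such closed walk is 6 → 0 → 5 → 6, length 3.

3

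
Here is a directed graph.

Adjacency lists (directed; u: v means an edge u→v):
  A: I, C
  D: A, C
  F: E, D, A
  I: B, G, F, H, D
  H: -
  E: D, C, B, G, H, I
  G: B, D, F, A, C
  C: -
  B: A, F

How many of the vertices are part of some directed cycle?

A vertex is on a directed cycle iff it belongs to a strongly connected component of size ≥ 2 (or has a self-loop).
The vertices on cycles are {A, B, D, E, F, G, I} — 7 in total.

7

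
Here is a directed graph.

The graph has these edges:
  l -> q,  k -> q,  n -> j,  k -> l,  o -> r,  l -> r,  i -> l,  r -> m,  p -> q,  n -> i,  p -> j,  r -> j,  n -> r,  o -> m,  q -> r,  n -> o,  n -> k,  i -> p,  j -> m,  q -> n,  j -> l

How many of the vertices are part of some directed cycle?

A vertex is on a directed cycle iff it belongs to a strongly connected component of size ≥ 2 (or has a self-loop).
The vertices on cycles are {i, j, k, l, n, o, p, q, r} — 9 in total.

9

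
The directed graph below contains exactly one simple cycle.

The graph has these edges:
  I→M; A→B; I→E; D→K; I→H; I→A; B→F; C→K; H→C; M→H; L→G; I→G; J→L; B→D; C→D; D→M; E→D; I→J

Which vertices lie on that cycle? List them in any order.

C, D, H, M

DFS with gray/black marking from H:
H gray
  C gray
    D gray
      K gray
      K black
      M gray
        M→H: H is gray → back edge
Back edge closes the cycle H → C → D → M → H; its vertices are {C, D, H, M}.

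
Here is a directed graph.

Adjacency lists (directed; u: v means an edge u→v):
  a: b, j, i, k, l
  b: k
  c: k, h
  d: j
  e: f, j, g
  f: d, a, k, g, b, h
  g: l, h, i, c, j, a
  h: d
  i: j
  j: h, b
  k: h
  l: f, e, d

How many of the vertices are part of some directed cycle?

A vertex is on a directed cycle iff it belongs to a strongly connected component of size ≥ 2 (or has a self-loop).
The vertices on cycles are {a, b, d, e, f, g, h, j, k, l} — 10 in total.

10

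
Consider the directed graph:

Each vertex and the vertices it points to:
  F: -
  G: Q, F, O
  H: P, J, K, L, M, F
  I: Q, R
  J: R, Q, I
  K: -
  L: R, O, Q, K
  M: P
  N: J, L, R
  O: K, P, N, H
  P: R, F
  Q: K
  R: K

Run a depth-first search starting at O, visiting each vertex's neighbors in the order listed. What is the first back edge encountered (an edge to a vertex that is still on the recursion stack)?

L→O

DFS from O (visiting each vertex's neighbors in the order listed); mark gray on enter, black on exit:
O gray
  K gray
  K black
  P gray
    R gray
      R→K: K black — skip
    R black
    F gray
    F black
  P black
  N gray
    J gray
      J→R: R black — skip
      Q gray
        Q→K: K black — skip
      Q black
      I gray
        I→Q: Q black — skip
        I→R: R black — skip
      I black
    J black
    L gray
      L→R: R black — skip
      L→O: O is gray → back edge
First back edge: L → O.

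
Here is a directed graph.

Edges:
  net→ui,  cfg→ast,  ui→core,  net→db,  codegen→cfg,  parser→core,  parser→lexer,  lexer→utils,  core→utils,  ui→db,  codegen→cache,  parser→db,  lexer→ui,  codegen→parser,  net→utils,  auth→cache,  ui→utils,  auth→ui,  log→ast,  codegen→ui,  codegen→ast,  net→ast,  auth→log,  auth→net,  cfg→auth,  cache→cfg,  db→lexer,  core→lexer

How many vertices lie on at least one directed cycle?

A vertex is on a directed cycle iff it belongs to a strongly connected component of size ≥ 2 (or has a self-loop).
The vertices on cycles are {db, ui, cfg, auth, core, cache, lexer} — 7 in total.

7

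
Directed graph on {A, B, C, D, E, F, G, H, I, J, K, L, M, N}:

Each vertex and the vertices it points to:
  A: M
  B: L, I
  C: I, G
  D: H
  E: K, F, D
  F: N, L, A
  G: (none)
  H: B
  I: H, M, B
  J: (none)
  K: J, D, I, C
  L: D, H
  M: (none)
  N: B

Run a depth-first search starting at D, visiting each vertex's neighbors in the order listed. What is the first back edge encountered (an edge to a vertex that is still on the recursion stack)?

L->D

DFS from D (visiting each vertex's neighbors in the order listed); mark gray on enter, black on exit:
D gray
  H gray
    B gray
      L gray
        L→D: D is gray → back edge
First back edge: L → D.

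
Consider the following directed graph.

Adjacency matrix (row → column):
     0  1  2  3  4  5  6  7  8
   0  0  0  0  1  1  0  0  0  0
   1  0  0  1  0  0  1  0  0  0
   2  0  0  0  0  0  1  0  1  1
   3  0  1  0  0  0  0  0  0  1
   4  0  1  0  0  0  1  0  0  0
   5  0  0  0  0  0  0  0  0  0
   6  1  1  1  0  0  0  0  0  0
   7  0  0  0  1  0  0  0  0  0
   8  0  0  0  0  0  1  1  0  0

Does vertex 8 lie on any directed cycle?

8 is on a cycle iff 8 can reach itself via ≥1 edge.
8 → 6 → 2 → 8 — yes.

Yes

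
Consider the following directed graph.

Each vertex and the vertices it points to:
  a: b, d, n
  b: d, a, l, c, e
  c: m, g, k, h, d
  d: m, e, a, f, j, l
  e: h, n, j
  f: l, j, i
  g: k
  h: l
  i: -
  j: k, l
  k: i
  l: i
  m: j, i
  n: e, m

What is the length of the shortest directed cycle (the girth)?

2

For each vertex v, BFS finds the shortest path from v back to v.
The shortest such closed walk is b → a → b, length 2.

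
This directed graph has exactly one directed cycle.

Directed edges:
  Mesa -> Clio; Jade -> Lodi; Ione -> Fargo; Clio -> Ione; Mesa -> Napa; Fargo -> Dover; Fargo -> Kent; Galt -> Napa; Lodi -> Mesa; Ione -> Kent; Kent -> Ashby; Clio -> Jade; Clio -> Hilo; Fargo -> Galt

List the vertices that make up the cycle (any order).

DFS with gray/black marking from Mesa:
Mesa gray
  Clio gray
    Ione gray
      Kent gray
        Ashby gray
        Ashby black
      Kent black
      Fargo gray
        Fargo→Kent: Kent black — skip
        Dover gray
        Dover black
        Galt gray
          Napa gray
          Napa black
        Galt black
      Fargo black
    Ione black
    Jade gray
      Lodi gray
        Lodi→Mesa: Mesa is gray → back edge
Back edge closes the cycle Mesa → Clio → Jade → Lodi → Mesa; its vertices are {Clio, Jade, Lodi, Mesa}.

Clio, Jade, Lodi, Mesa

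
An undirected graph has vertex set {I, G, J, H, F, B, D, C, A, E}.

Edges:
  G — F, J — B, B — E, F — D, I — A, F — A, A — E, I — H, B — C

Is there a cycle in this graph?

No

DFS, tracking each vertex's parent; an edge to a visited non-parent vertex closes a cycle.
Start from A:
visit A (parent –)
  visit I (parent A)
    I–A: parent, skip
    visit H (parent I)
      H–I: parent, skip
  visit F (parent A)
    visit G (parent F)
      G–F: parent, skip
    F–A: parent, skip
    visit D (parent F)
      D–F: parent, skip
  visit E (parent A)
    E–A: parent, skip
    visit B (parent E)
      visit J (parent B)
        J–B: parent, skip
      B–E: parent, skip
      visit C (parent B)
        C–B: parent, skip
No non-parent visited neighbor found — the graph is a forest.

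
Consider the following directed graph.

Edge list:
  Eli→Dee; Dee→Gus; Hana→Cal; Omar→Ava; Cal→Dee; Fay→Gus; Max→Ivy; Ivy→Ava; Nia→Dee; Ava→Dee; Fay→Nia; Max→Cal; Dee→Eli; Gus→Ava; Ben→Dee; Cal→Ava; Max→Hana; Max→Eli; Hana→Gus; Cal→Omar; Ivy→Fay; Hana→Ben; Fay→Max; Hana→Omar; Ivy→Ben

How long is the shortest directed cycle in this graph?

For each vertex v, BFS finds the shortest path from v back to v.
The shortest such closed walk is Dee → Eli → Dee, length 2.

2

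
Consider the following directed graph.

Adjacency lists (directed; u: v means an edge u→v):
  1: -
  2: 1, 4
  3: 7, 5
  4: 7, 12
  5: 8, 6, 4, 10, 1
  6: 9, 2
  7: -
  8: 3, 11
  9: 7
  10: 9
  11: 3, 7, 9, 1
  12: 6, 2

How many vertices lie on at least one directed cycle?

8

A vertex is on a directed cycle iff it belongs to a strongly connected component of size ≥ 2 (or has a self-loop).
The vertices on cycles are {2, 3, 4, 5, 6, 8, 11, 12} — 8 in total.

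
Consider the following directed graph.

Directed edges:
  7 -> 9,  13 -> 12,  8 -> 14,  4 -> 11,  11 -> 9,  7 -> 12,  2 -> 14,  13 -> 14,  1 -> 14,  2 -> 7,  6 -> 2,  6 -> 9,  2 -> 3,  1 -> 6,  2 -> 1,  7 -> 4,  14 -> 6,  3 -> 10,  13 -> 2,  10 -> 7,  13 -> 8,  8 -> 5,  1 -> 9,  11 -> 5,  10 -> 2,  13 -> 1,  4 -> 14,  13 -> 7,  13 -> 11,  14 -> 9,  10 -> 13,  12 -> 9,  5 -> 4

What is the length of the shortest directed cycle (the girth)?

3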